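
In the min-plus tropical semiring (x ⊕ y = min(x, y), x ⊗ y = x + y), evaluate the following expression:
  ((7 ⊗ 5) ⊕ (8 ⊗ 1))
((7 ⊗ 5) ⊕ (8 ⊗ 1)) = 9

Expand innermost to outermost. Recall ⊕ takes the minimum of its arguments and ⊗ takes their sum. Working out the expression ((7 ⊗ 5) ⊕ (8 ⊗ 1)) gives 9.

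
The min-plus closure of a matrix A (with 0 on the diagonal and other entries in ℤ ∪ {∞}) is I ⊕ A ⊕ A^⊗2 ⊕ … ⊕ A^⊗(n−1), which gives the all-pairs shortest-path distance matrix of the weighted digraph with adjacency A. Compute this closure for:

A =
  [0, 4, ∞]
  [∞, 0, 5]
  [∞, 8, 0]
Closure =
  [0, 4, 9]
  [∞, 0, 5]
  [∞, 8, 0]

This is the Floyd-Warshall all-pairs shortest-path computation. For each intermediate vertex k = 0, 1, …, 2, update dist[i][j] ← min(dist[i][j], dist[i][k] + dist[k][j]). The final matrix gives, for each (i, j), the minimum total weight of any directed path from i to j (possibly empty when i = j).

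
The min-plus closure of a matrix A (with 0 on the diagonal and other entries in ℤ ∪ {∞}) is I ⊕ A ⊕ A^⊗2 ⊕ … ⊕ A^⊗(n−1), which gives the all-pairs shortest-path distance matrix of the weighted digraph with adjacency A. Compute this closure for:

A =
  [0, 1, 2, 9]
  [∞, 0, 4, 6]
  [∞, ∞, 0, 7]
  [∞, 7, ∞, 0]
Closure =
  [0, 1, 2, 7]
  [∞, 0, 4, 6]
  [∞, 14, 0, 7]
  [∞, 7, 11, 0]

This is the Floyd-Warshall all-pairs shortest-path computation. For each intermediate vertex k = 0, 1, …, 3, update dist[i][j] ← min(dist[i][j], dist[i][k] + dist[k][j]). The final matrix gives, for each (i, j), the minimum total weight of any directed path from i to j (possibly empty when i = j).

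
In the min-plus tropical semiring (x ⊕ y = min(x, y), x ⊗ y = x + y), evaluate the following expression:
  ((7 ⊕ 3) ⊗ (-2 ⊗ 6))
((7 ⊕ 3) ⊗ (-2 ⊗ 6)) = 7

Expand innermost to outermost. Recall ⊕ takes the minimum of its arguments and ⊗ takes their sum. Working out the expression ((7 ⊕ 3) ⊗ (-2 ⊗ 6)) gives 7.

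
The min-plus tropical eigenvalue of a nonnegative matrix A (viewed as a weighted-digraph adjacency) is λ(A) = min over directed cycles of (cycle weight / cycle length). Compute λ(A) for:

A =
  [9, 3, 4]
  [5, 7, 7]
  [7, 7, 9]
λ(A) = 4

Enumerate directed cycles and compute their means (weight / length). Sample:
  cycle 0 → 0: weight = 9, length = 1, mean = 9/1 ≈ 9.000
  cycle 1 → 1: weight = 7, length = 1, mean = 7/1 ≈ 7.000
  cycle 2 → 2: weight = 9, length = 1, mean = 9/1 ≈ 9.000
  cycle 0 → 1 → 0: weight = 8, length = 2, mean = 8/2 ≈ 4.000
  cycle 0 → 2 → 0: weight = 11, length = 2, mean = 11/2 ≈ 5.500
  cycle 1 → 0 → 1: weight = 8, length = 2, mean = 8/2 ≈ 4.000
Minimum mean = 4.000, attained e.g. along the cycle 0 → 1 → 0 with weight 8 and length 2. So λ(A) = 8/2 = 4.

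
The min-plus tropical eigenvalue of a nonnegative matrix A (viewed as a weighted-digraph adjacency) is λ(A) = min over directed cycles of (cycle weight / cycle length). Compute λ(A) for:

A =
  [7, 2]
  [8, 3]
λ(A) = 3

Enumerate directed cycles and compute their means (weight / length). Sample:
  cycle 0 → 0: weight = 7, length = 1, mean = 7/1 ≈ 7.000
  cycle 1 → 1: weight = 3, length = 1, mean = 3/1 ≈ 3.000
  cycle 0 → 1 → 0: weight = 10, length = 2, mean = 10/2 ≈ 5.000
  cycle 1 → 0 → 1: weight = 10, length = 2, mean = 10/2 ≈ 5.000
Minimum mean = 3.000, attained e.g. along the cycle 1 → 1 with weight 3 and length 1. So λ(A) = 3/1 = 3.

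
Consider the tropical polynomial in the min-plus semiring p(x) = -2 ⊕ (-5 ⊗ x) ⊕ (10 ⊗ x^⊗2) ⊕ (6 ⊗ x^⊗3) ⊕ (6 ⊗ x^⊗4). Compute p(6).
p(6) = -2

A tropical monomial a ⊗ x^⊗i evaluates to a + i · x. Evaluating each term at x = 6:
  Term 0 contributes -2 + 0 · 6 = -2
  Term 1 contributes -5 + 1 · 6 = 1
  Term 2 contributes 10 + 2 · 6 = 22
  Term 3 contributes 6 + 3 · 6 = 24
  Term 4 contributes 6 + 4 · 6 = 30
p(6) = ⊕ of these = min[-2, 1, 22, 24, 30] = -2.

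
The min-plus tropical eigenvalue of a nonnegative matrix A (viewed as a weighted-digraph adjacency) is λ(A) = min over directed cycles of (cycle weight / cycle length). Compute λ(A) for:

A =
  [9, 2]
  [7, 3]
λ(A) = 3

Enumerate directed cycles and compute their means (weight / length). Sample:
  cycle 0 → 0: weight = 9, length = 1, mean = 9/1 ≈ 9.000
  cycle 1 → 1: weight = 3, length = 1, mean = 3/1 ≈ 3.000
  cycle 0 → 1 → 0: weight = 9, length = 2, mean = 9/2 ≈ 4.500
  cycle 1 → 0 → 1: weight = 9, length = 2, mean = 9/2 ≈ 4.500
Minimum mean = 3.000, attained e.g. along the cycle 1 → 1 with weight 3 and length 1. So λ(A) = 3/1 = 3.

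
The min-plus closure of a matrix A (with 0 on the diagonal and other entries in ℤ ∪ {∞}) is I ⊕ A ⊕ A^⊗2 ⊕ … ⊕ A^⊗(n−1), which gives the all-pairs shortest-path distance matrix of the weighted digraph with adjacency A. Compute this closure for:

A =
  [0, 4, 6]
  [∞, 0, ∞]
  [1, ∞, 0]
Closure =
  [0, 4, 6]
  [∞, 0, ∞]
  [1, 5, 0]

This is the Floyd-Warshall all-pairs shortest-path computation. For each intermediate vertex k = 0, 1, …, 2, update dist[i][j] ← min(dist[i][j], dist[i][k] + dist[k][j]). The final matrix gives, for each (i, j), the minimum total weight of any directed path from i to j (possibly empty when i = j).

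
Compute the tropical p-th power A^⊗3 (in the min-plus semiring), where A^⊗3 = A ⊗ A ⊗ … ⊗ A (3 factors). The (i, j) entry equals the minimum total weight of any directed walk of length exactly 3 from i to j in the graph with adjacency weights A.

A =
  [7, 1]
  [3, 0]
A^⊗3 =
  [4, 1]
  [3, 0]

Each entry (A^⊗3)_ij equals the minimum over all length-3 walks i = v_0 → v_1 → … → v_3 = j of Σ_t A[v_t][v_{t+1}]. For example, for (i, j) = (0, 1) we minimise over 4 possible intermediate vertex sequences; the minimum is 1, attained along the walk 0 → 1 → 1 → 1.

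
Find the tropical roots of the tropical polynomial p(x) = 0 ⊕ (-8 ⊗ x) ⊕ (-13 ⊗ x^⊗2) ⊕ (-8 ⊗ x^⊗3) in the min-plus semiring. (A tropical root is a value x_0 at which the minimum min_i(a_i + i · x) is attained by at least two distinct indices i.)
Roots: {-5, 5, 8}

Each tropical root is a break point of the lower envelope of the lines y = a_i + i · x (there are 4 lines, with slopes 0, 1, ..., 3). Only the lines that attain the minimum somewhere contribute to roots; other lines are dominated. Here the surviving (envelope) indices are i = 3, i = 2, i = 1, i = 0.
Intersections between consecutive envelope lines give the roots: for adjacent envelope indices i < j the intersection is x = (a_i − a_j) / (j − i). Reading off the sorted break points: {-5, 5, 8}.
Verification: at each break x_0, at least two indices attain the minimum of min_i(a_i + i · x_0).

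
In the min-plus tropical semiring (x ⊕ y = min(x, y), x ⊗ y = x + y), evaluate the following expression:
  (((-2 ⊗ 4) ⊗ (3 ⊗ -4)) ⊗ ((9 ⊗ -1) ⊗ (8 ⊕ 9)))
(((-2 ⊗ 4) ⊗ (3 ⊗ -4)) ⊗ ((9 ⊗ -1) ⊗ (8 ⊕ 9))) = 17

Expand innermost to outermost. Recall ⊕ takes the minimum of its arguments and ⊗ takes their sum. Working out the expression (((-2 ⊗ 4) ⊗ (3 ⊗ -4)) ⊗ ((9 ⊗ -1) ⊗ (8 ⊕ 9))) gives 17.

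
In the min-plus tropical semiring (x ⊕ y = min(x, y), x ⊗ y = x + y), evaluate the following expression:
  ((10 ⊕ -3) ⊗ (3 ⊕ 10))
((10 ⊕ -3) ⊗ (3 ⊕ 10)) = 0

Expand innermost to outermost. Recall ⊕ takes the minimum of its arguments and ⊗ takes their sum. Working out the expression ((10 ⊕ -3) ⊗ (3 ⊕ 10)) gives 0.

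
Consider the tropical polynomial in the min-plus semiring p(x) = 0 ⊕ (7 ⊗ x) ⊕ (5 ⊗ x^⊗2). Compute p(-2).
p(-2) = 0

A tropical monomial a ⊗ x^⊗i evaluates to a + i · x. Evaluating each term at x = -2:
  Term 0 contributes 0 + 0 · -2 = 0
  Term 1 contributes 7 + 1 · -2 = 5
  Term 2 contributes 5 + 2 · -2 = 1
p(-2) = ⊕ of these = min[0, 5, 1] = 0.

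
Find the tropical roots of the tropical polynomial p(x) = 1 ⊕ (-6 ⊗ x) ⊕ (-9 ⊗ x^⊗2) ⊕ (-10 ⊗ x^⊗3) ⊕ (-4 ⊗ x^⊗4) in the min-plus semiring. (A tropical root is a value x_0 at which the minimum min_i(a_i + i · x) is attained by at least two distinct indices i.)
Roots: {-6, 1, 3, 7}

Each tropical root is a break point of the lower envelope of the lines y = a_i + i · x (there are 5 lines, with slopes 0, 1, ..., 4). Only the lines that attain the minimum somewhere contribute to roots; other lines are dominated. Here the surviving (envelope) indices are i = 4, i = 3, i = 2, i = 1, i = 0.
Intersections between consecutive envelope lines give the roots: for adjacent envelope indices i < j the intersection is x = (a_i − a_j) / (j − i). Reading off the sorted break points: {-6, 1, 3, 7}.
Verification: at each break x_0, at least two indices attain the minimum of min_i(a_i + i · x_0).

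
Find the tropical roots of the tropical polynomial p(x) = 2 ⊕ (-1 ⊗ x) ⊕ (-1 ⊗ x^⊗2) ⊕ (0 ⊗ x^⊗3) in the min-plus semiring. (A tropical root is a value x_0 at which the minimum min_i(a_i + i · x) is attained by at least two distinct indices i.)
Roots: {-1, 0, 3}

Each tropical root is a break point of the lower envelope of the lines y = a_i + i · x (there are 4 lines, with slopes 0, 1, ..., 3). Only the lines that attain the minimum somewhere contribute to roots; other lines are dominated. Here the surviving (envelope) indices are i = 3, i = 2, i = 1, i = 0.
Intersections between consecutive envelope lines give the roots: for adjacent envelope indices i < j the intersection is x = (a_i − a_j) / (j − i). Reading off the sorted break points: {-1, 0, 3}.
Verification: at each break x_0, at least two indices attain the minimum of min_i(a_i + i · x_0).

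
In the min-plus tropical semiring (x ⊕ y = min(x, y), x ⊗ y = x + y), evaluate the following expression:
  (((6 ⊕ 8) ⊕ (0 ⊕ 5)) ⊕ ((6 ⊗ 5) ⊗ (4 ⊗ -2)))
(((6 ⊕ 8) ⊕ (0 ⊕ 5)) ⊕ ((6 ⊗ 5) ⊗ (4 ⊗ -2))) = 0

Expand innermost to outermost. Recall ⊕ takes the minimum of its arguments and ⊗ takes their sum. Working out the expression (((6 ⊕ 8) ⊕ (0 ⊕ 5)) ⊕ ((6 ⊗ 5) ⊗ (4 ⊗ -2))) gives 0.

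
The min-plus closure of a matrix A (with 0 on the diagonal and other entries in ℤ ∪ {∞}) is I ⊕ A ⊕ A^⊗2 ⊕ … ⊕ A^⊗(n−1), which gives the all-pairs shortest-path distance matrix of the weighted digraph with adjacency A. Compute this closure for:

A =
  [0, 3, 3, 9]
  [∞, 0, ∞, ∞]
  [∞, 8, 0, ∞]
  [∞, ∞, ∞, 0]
Closure =
  [0, 3, 3, 9]
  [∞, 0, ∞, ∞]
  [∞, 8, 0, ∞]
  [∞, ∞, ∞, 0]

This is the Floyd-Warshall all-pairs shortest-path computation. For each intermediate vertex k = 0, 1, …, 3, update dist[i][j] ← min(dist[i][j], dist[i][k] + dist[k][j]). The final matrix gives, for each (i, j), the minimum total weight of any directed path from i to j (possibly empty when i = j).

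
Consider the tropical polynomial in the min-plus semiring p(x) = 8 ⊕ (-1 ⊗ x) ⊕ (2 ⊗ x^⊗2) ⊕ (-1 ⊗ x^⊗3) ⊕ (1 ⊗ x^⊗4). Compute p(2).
p(2) = 1

A tropical monomial a ⊗ x^⊗i evaluates to a + i · x. Evaluating each term at x = 2:
  Term 0 contributes 8 + 0 · 2 = 8
  Term 1 contributes -1 + 1 · 2 = 1
  Term 2 contributes 2 + 2 · 2 = 6
  Term 3 contributes -1 + 3 · 2 = 5
  Term 4 contributes 1 + 4 · 2 = 9
p(2) = ⊕ of these = min[8, 1, 6, 5, 9] = 1.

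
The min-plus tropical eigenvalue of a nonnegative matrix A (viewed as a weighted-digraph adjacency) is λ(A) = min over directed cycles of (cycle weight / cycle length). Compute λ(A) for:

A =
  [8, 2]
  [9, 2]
λ(A) = 2

Enumerate directed cycles and compute their means (weight / length). Sample:
  cycle 0 → 0: weight = 8, length = 1, mean = 8/1 ≈ 8.000
  cycle 1 → 1: weight = 2, length = 1, mean = 2/1 ≈ 2.000
  cycle 0 → 1 → 0: weight = 11, length = 2, mean = 11/2 ≈ 5.500
  cycle 1 → 0 → 1: weight = 11, length = 2, mean = 11/2 ≈ 5.500
Minimum mean = 2.000, attained e.g. along the cycle 1 → 1 with weight 2 and length 1. So λ(A) = 2/1 = 2.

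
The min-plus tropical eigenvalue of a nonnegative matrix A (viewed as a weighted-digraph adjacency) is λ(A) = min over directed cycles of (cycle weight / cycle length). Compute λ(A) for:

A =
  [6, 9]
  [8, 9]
λ(A) = 6

Enumerate directed cycles and compute their means (weight / length). Sample:
  cycle 0 → 0: weight = 6, length = 1, mean = 6/1 ≈ 6.000
  cycle 1 → 1: weight = 9, length = 1, mean = 9/1 ≈ 9.000
  cycle 0 → 1 → 0: weight = 17, length = 2, mean = 17/2 ≈ 8.500
  cycle 1 → 0 → 1: weight = 17, length = 2, mean = 17/2 ≈ 8.500
Minimum mean = 6.000, attained e.g. along the cycle 0 → 0 with weight 6 and length 1. So λ(A) = 6/1 = 6.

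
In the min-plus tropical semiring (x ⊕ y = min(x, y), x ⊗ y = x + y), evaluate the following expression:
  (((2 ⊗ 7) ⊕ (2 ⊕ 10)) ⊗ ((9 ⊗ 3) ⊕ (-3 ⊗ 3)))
(((2 ⊗ 7) ⊕ (2 ⊕ 10)) ⊗ ((9 ⊗ 3) ⊕ (-3 ⊗ 3))) = 2

Expand innermost to outermost. Recall ⊕ takes the minimum of its arguments and ⊗ takes their sum. Working out the expression (((2 ⊗ 7) ⊕ (2 ⊕ 10)) ⊗ ((9 ⊗ 3) ⊕ (-3 ⊗ 3))) gives 2.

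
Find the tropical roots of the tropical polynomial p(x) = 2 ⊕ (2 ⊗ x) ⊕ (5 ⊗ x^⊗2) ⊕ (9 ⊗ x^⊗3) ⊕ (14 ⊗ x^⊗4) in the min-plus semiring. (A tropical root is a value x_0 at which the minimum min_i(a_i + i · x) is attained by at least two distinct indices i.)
Roots: {-5, -4, -3, 0}

Each tropical root is a break point of the lower envelope of the lines y = a_i + i · x (there are 5 lines, with slopes 0, 1, ..., 4). Only the lines that attain the minimum somewhere contribute to roots; other lines are dominated. Here the surviving (envelope) indices are i = 4, i = 3, i = 2, i = 1, i = 0.
Intersections between consecutive envelope lines give the roots: for adjacent envelope indices i < j the intersection is x = (a_i − a_j) / (j − i). Reading off the sorted break points: {-5, -4, -3, 0}.
Verification: at each break x_0, at least two indices attain the minimum of min_i(a_i + i · x_0).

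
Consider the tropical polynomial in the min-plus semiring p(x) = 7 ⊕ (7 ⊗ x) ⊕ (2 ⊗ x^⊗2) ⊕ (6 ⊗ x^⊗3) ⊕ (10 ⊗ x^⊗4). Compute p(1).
p(1) = 4

A tropical monomial a ⊗ x^⊗i evaluates to a + i · x. Evaluating each term at x = 1:
  Term 0 contributes 7 + 0 · 1 = 7
  Term 1 contributes 7 + 1 · 1 = 8
  Term 2 contributes 2 + 2 · 1 = 4
  Term 3 contributes 6 + 3 · 1 = 9
  Term 4 contributes 10 + 4 · 1 = 14
p(1) = ⊕ of these = min[7, 8, 4, 9, 14] = 4.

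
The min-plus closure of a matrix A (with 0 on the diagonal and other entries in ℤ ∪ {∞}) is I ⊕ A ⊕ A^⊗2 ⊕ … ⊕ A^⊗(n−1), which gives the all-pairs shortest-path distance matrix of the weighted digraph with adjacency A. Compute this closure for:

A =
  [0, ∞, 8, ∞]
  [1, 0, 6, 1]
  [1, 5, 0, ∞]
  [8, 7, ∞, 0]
Closure =
  [0, 13, 8, 14]
  [1, 0, 6, 1]
  [1, 5, 0, 6]
  [8, 7, 13, 0]

This is the Floyd-Warshall all-pairs shortest-path computation. For each intermediate vertex k = 0, 1, …, 3, update dist[i][j] ← min(dist[i][j], dist[i][k] + dist[k][j]). The final matrix gives, for each (i, j), the minimum total weight of any directed path from i to j (possibly empty when i = j).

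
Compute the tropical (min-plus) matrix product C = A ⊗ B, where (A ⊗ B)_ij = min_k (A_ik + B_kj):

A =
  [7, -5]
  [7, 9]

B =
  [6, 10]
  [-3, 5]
A ⊗ B =
  [-8, 0]
  [6, 14]

Apply the min-plus product entry-by-entry:
  C[0][0] = min over k of (A[0][0] + B[0][0] = 7 + 6 = 13, A[0][1] + B[1][0] = -5 + -3 = -8) = -8 (attained at k = 1)
  C[0][1] = min over k of (A[0][0] + B[0][1] = 7 + 10 = 17, A[0][1] + B[1][1] = -5 + 5 = 0) = 0 (attained at k = 1)
  C[1][0] = min over k of (A[1][0] + B[0][0] = 7 + 6 = 13, A[1][1] + B[1][0] = 9 + -3 = 6) = 6 (attained at k = 1)
  C[1][1] = min over k of (A[1][0] + B[0][1] = 7 + 10 = 17, A[1][1] + B[1][1] = 9 + 5 = 14) = 14 (attained at k = 1)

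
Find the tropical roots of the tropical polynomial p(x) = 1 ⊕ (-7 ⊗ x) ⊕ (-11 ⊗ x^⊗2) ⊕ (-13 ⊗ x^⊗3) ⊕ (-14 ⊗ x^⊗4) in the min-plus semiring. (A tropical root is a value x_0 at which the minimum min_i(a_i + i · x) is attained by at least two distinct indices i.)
Roots: {1, 2, 4, 8}

Each tropical root is a break point of the lower envelope of the lines y = a_i + i · x (there are 5 lines, with slopes 0, 1, ..., 4). Only the lines that attain the minimum somewhere contribute to roots; other lines are dominated. Here the surviving (envelope) indices are i = 4, i = 3, i = 2, i = 1, i = 0.
Intersections between consecutive envelope lines give the roots: for adjacent envelope indices i < j the intersection is x = (a_i − a_j) / (j − i). Reading off the sorted break points: {1, 2, 4, 8}.
Verification: at each break x_0, at least two indices attain the minimum of min_i(a_i + i · x_0).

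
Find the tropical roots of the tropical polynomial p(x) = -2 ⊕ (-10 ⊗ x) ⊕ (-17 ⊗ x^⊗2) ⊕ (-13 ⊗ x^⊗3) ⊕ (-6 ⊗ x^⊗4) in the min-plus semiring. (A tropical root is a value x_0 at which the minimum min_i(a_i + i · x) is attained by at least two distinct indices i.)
Roots: {-7, -4, 7, 8}

Each tropical root is a break point of the lower envelope of the lines y = a_i + i · x (there are 5 lines, with slopes 0, 1, ..., 4). Only the lines that attain the minimum somewhere contribute to roots; other lines are dominated. Here the surviving (envelope) indices are i = 4, i = 3, i = 2, i = 1, i = 0.
Intersections between consecutive envelope lines give the roots: for adjacent envelope indices i < j the intersection is x = (a_i − a_j) / (j − i). Reading off the sorted break points: {-7, -4, 7, 8}.
Verification: at each break x_0, at least two indices attain the minimum of min_i(a_i + i · x_0).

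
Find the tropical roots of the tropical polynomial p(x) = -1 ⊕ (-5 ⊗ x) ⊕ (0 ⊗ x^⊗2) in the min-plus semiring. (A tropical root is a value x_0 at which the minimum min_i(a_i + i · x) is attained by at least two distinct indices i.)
Roots: {-5, 4}

Each tropical root is a break point of the lower envelope of the lines y = a_i + i · x (there are 3 lines, with slopes 0, 1, ..., 2). Only the lines that attain the minimum somewhere contribute to roots; other lines are dominated. Here the surviving (envelope) indices are i = 2, i = 1, i = 0.
Intersections between consecutive envelope lines give the roots: for adjacent envelope indices i < j the intersection is x = (a_i − a_j) / (j − i). Reading off the sorted break points: {-5, 4}.
Verification: at each break x_0, at least two indices attain the minimum of min_i(a_i + i · x_0).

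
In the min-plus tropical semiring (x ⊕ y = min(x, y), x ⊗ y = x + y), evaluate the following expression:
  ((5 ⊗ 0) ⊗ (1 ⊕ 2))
((5 ⊗ 0) ⊗ (1 ⊕ 2)) = 6

Expand innermost to outermost. Recall ⊕ takes the minimum of its arguments and ⊗ takes their sum. Working out the expression ((5 ⊗ 0) ⊗ (1 ⊕ 2)) gives 6.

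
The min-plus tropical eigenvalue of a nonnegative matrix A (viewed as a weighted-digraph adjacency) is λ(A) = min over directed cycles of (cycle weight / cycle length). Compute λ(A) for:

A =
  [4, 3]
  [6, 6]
λ(A) = 4

Enumerate directed cycles and compute their means (weight / length). Sample:
  cycle 0 → 0: weight = 4, length = 1, mean = 4/1 ≈ 4.000
  cycle 1 → 1: weight = 6, length = 1, mean = 6/1 ≈ 6.000
  cycle 0 → 1 → 0: weight = 9, length = 2, mean = 9/2 ≈ 4.500
  cycle 1 → 0 → 1: weight = 9, length = 2, mean = 9/2 ≈ 4.500
Minimum mean = 4.000, attained e.g. along the cycle 0 → 0 with weight 4 and length 1. So λ(A) = 4/1 = 4.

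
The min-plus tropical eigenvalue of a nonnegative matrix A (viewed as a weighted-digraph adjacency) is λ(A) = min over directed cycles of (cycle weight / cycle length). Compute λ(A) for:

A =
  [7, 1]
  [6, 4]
λ(A) = 7/2

Enumerate directed cycles and compute their means (weight / length). Sample:
  cycle 0 → 0: weight = 7, length = 1, mean = 7/1 ≈ 7.000
  cycle 1 → 1: weight = 4, length = 1, mean = 4/1 ≈ 4.000
  cycle 0 → 1 → 0: weight = 7, length = 2, mean = 7/2 ≈ 3.500
  cycle 1 → 0 → 1: weight = 7, length = 2, mean = 7/2 ≈ 3.500
Minimum mean = 3.500, attained e.g. along the cycle 0 → 1 → 0 with weight 7 and length 2. So λ(A) = 7/2 = 7/2.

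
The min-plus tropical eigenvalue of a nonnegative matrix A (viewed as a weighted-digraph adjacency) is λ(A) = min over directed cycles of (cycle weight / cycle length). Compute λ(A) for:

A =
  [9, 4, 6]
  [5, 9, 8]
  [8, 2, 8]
λ(A) = 13/3

Enumerate directed cycles and compute their means (weight / length). Sample:
  cycle 0 → 0: weight = 9, length = 1, mean = 9/1 ≈ 9.000
  cycle 1 → 1: weight = 9, length = 1, mean = 9/1 ≈ 9.000
  cycle 2 → 2: weight = 8, length = 1, mean = 8/1 ≈ 8.000
  cycle 0 → 1 → 0: weight = 9, length = 2, mean = 9/2 ≈ 4.500
  cycle 0 → 2 → 0: weight = 14, length = 2, mean = 14/2 ≈ 7.000
  cycle 1 → 0 → 1: weight = 9, length = 2, mean = 9/2 ≈ 4.500
Minimum mean = 4.333, attained e.g. along the cycle 0 → 2 → 1 → 0 with weight 13 and length 3. So λ(A) = 13/3 = 13/3.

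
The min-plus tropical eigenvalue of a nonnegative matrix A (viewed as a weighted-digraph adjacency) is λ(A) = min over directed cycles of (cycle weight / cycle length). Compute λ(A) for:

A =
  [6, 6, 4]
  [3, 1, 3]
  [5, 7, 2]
λ(A) = 1

Enumerate directed cycles and compute their means (weight / length). Sample:
  cycle 0 → 0: weight = 6, length = 1, mean = 6/1 ≈ 6.000
  cycle 1 → 1: weight = 1, length = 1, mean = 1/1 ≈ 1.000
  cycle 2 → 2: weight = 2, length = 1, mean = 2/1 ≈ 2.000
  cycle 0 → 1 → 0: weight = 9, length = 2, mean = 9/2 ≈ 4.500
  cycle 0 → 2 → 0: weight = 9, length = 2, mean = 9/2 ≈ 4.500
  cycle 1 → 0 → 1: weight = 9, length = 2, mean = 9/2 ≈ 4.500
Minimum mean = 1.000, attained e.g. along the cycle 1 → 1 with weight 1 and length 1. So λ(A) = 1/1 = 1.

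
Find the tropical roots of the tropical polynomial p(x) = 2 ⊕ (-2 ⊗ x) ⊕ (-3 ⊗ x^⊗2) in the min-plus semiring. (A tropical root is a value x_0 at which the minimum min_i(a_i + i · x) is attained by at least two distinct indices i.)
Roots: {1, 4}

Each tropical root is a break point of the lower envelope of the lines y = a_i + i · x (there are 3 lines, with slopes 0, 1, ..., 2). Only the lines that attain the minimum somewhere contribute to roots; other lines are dominated. Here the surviving (envelope) indices are i = 2, i = 1, i = 0.
Intersections between consecutive envelope lines give the roots: for adjacent envelope indices i < j the intersection is x = (a_i − a_j) / (j − i). Reading off the sorted break points: {1, 4}.
Verification: at each break x_0, at least two indices attain the minimum of min_i(a_i + i · x_0).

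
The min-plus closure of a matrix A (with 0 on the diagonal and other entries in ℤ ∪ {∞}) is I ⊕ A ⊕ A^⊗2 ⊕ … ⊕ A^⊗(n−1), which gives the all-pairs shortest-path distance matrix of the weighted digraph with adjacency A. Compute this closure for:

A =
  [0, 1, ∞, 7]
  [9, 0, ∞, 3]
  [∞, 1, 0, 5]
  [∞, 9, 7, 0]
Closure =
  [0, 1, 11, 4]
  [9, 0, 10, 3]
  [10, 1, 0, 4]
  [17, 8, 7, 0]

This is the Floyd-Warshall all-pairs shortest-path computation. For each intermediate vertex k = 0, 1, …, 3, update dist[i][j] ← min(dist[i][j], dist[i][k] + dist[k][j]). The final matrix gives, for each (i, j), the minimum total weight of any directed path from i to j (possibly empty when i = j).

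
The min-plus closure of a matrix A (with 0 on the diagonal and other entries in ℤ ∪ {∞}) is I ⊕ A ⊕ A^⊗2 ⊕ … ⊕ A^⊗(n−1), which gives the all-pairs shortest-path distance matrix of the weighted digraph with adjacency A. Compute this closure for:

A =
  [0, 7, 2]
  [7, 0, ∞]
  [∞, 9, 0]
Closure =
  [0, 7, 2]
  [7, 0, 9]
  [16, 9, 0]

This is the Floyd-Warshall all-pairs shortest-path computation. For each intermediate vertex k = 0, 1, …, 2, update dist[i][j] ← min(dist[i][j], dist[i][k] + dist[k][j]). The final matrix gives, for each (i, j), the minimum total weight of any directed path from i to j (possibly empty when i = j).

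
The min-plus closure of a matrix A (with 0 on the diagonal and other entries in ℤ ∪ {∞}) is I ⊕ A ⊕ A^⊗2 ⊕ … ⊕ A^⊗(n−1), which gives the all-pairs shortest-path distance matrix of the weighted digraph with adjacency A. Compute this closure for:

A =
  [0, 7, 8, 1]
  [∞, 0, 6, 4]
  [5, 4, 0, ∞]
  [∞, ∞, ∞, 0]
Closure =
  [0, 7, 8, 1]
  [11, 0, 6, 4]
  [5, 4, 0, 6]
  [∞, ∞, ∞, 0]

This is the Floyd-Warshall all-pairs shortest-path computation. For each intermediate vertex k = 0, 1, …, 3, update dist[i][j] ← min(dist[i][j], dist[i][k] + dist[k][j]). The final matrix gives, for each (i, j), the minimum total weight of any directed path from i to j (possibly empty when i = j).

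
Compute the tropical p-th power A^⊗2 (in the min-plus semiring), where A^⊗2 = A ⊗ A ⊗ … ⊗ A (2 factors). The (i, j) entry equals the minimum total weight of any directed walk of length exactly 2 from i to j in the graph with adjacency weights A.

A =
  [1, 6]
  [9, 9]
A^⊗2 =
  [2, 7]
  [10, 15]

Each entry (A^⊗2)_ij equals the minimum over all length-2 walks i = v_0 → v_1 → … → v_2 = j of Σ_t A[v_t][v_{t+1}]. For example, for (i, j) = (0, 1) we minimise over 2 possible intermediate vertex sequences; the minimum is 7, attained along the walk 0 → 0 → 1.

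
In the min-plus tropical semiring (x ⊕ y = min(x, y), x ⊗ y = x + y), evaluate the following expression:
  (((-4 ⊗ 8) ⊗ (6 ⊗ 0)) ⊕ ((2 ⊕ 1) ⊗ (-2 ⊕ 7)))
(((-4 ⊗ 8) ⊗ (6 ⊗ 0)) ⊕ ((2 ⊕ 1) ⊗ (-2 ⊕ 7))) = -1

Expand innermost to outermost. Recall ⊕ takes the minimum of its arguments and ⊗ takes their sum. Working out the expression (((-4 ⊗ 8) ⊗ (6 ⊗ 0)) ⊕ ((2 ⊕ 1) ⊗ (-2 ⊕ 7))) gives -1.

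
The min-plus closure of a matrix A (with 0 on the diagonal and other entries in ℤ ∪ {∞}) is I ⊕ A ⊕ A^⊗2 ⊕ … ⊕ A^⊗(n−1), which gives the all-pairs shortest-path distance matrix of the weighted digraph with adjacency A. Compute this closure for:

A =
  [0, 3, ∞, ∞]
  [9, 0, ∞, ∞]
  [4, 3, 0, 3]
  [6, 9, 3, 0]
Closure =
  [0, 3, ∞, ∞]
  [9, 0, ∞, ∞]
  [4, 3, 0, 3]
  [6, 6, 3, 0]

This is the Floyd-Warshall all-pairs shortest-path computation. For each intermediate vertex k = 0, 1, …, 3, update dist[i][j] ← min(dist[i][j], dist[i][k] + dist[k][j]). The final matrix gives, for each (i, j), the minimum total weight of any directed path from i to j (possibly empty when i = j).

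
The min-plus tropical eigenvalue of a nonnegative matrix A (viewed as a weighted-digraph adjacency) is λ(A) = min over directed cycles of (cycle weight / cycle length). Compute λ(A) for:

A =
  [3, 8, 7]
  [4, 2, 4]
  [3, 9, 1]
λ(A) = 1

Enumerate directed cycles and compute their means (weight / length). Sample:
  cycle 0 → 0: weight = 3, length = 1, mean = 3/1 ≈ 3.000
  cycle 1 → 1: weight = 2, length = 1, mean = 2/1 ≈ 2.000
  cycle 2 → 2: weight = 1, length = 1, mean = 1/1 ≈ 1.000
  cycle 0 → 1 → 0: weight = 12, length = 2, mean = 12/2 ≈ 6.000
  cycle 0 → 2 → 0: weight = 10, length = 2, mean = 10/2 ≈ 5.000
  cycle 1 → 0 → 1: weight = 12, length = 2, mean = 12/2 ≈ 6.000
Minimum mean = 1.000, attained e.g. along the cycle 2 → 2 with weight 1 and length 1. So λ(A) = 1/1 = 1.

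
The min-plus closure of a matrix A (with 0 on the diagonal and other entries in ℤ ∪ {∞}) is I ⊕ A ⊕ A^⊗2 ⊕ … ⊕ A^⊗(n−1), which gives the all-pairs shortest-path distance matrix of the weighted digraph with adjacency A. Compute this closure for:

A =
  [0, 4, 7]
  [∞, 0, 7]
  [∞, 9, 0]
Closure =
  [0, 4, 7]
  [∞, 0, 7]
  [∞, 9, 0]

This is the Floyd-Warshall all-pairs shortest-path computation. For each intermediate vertex k = 0, 1, …, 2, update dist[i][j] ← min(dist[i][j], dist[i][k] + dist[k][j]). The final matrix gives, for each (i, j), the minimum total weight of any directed path from i to j (possibly empty when i = j).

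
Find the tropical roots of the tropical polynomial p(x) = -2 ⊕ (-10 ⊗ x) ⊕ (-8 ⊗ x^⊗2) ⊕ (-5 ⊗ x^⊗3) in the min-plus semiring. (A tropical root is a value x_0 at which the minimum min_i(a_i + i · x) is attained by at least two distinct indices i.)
Roots: {-3, -2, 8}

Each tropical root is a break point of the lower envelope of the lines y = a_i + i · x (there are 4 lines, with slopes 0, 1, ..., 3). Only the lines that attain the minimum somewhere contribute to roots; other lines are dominated. Here the surviving (envelope) indices are i = 3, i = 2, i = 1, i = 0.
Intersections between consecutive envelope lines give the roots: for adjacent envelope indices i < j the intersection is x = (a_i − a_j) / (j − i). Reading off the sorted break points: {-3, -2, 8}.
Verification: at each break x_0, at least two indices attain the minimum of min_i(a_i + i · x_0).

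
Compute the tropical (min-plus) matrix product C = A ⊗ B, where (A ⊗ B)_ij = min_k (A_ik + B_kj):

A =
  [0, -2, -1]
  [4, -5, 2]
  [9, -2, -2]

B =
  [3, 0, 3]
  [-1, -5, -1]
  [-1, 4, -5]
A ⊗ B =
  [-3, -7, -6]
  [-6, -10, -6]
  [-3, -7, -7]

Apply the min-plus product entry-by-entry:
  C[0][0] = min over k of (A[0][0] + B[0][0] = 0 + 3 = 3, A[0][1] + B[1][0] = -2 + -1 = -3, A[0][2] + B[2][0] = -1 + -1 = -2) = -3 (attained at k = 1)
  C[0][1] = min over k of (A[0][0] + B[0][1] = 0 + 0 = 0, A[0][1] + B[1][1] = -2 + -5 = -7, A[0][2] + B[2][1] = -1 + 4 = 3) = -7 (attained at k = 1)
  C[0][2] = min over k of (A[0][0] + B[0][2] = 0 + 3 = 3, A[0][1] + B[1][2] = -2 + -1 = -3, A[0][2] + B[2][2] = -1 + -5 = -6) = -6 (attained at k = 2)
  C[1][0] = min over k of (A[1][0] + B[0][0] = 4 + 3 = 7, A[1][1] + B[1][0] = -5 + -1 = -6, A[1][2] + B[2][0] = 2 + -1 = 1) = -6 (attained at k = 1)
  C[1][1] = min over k of (A[1][0] + B[0][1] = 4 + 0 = 4, A[1][1] + B[1][1] = -5 + -5 = -10, A[1][2] + B[2][1] = 2 + 4 = 6) = -10 (attained at k = 1)
  C[1][2] = min over k of (A[1][0] + B[0][2] = 4 + 3 = 7, A[1][1] + B[1][2] = -5 + -1 = -6, A[1][2] + B[2][2] = 2 + -5 = -3) = -6 (attained at k = 1)
  C[2][0] = min over k of (A[2][0] + B[0][0] = 9 + 3 = 12, A[2][1] + B[1][0] = -2 + -1 = -3, A[2][2] + B[2][0] = -2 + -1 = -3) = -3 (attained at k = 1)
  C[2][1] = min over k of (A[2][0] + B[0][1] = 9 + 0 = 9, A[2][1] + B[1][1] = -2 + -5 = -7, A[2][2] + B[2][1] = -2 + 4 = 2) = -7 (attained at k = 1)
  C[2][2] = min over k of (A[2][0] + B[0][2] = 9 + 3 = 12, A[2][1] + B[1][2] = -2 + -1 = -3, A[2][2] + B[2][2] = -2 + -5 = -7) = -7 (attained at k = 2)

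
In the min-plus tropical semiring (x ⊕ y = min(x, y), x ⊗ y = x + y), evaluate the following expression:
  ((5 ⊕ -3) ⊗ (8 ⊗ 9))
((5 ⊕ -3) ⊗ (8 ⊗ 9)) = 14

Expand innermost to outermost. Recall ⊕ takes the minimum of its arguments and ⊗ takes their sum. Working out the expression ((5 ⊕ -3) ⊗ (8 ⊗ 9)) gives 14.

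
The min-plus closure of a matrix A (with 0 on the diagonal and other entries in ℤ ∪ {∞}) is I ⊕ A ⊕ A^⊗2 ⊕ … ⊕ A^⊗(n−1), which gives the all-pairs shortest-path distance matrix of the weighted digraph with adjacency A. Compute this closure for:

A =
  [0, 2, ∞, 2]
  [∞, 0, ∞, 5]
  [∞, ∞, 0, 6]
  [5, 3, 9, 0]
Closure =
  [0, 2, 11, 2]
  [10, 0, 14, 5]
  [11, 9, 0, 6]
  [5, 3, 9, 0]

This is the Floyd-Warshall all-pairs shortest-path computation. For each intermediate vertex k = 0, 1, …, 3, update dist[i][j] ← min(dist[i][j], dist[i][k] + dist[k][j]). The final matrix gives, for each (i, j), the minimum total weight of any directed path from i to j (possibly empty when i = j).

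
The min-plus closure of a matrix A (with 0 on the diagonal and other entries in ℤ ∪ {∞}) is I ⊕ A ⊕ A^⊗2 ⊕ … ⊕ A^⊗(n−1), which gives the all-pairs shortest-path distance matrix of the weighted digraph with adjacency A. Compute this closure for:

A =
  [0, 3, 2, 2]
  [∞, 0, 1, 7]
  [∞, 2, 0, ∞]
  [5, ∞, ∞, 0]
Closure =
  [0, 3, 2, 2]
  [12, 0, 1, 7]
  [14, 2, 0, 9]
  [5, 8, 7, 0]

This is the Floyd-Warshall all-pairs shortest-path computation. For each intermediate vertex k = 0, 1, …, 3, update dist[i][j] ← min(dist[i][j], dist[i][k] + dist[k][j]). The final matrix gives, for each (i, j), the minimum total weight of any directed path from i to j (possibly empty when i = j).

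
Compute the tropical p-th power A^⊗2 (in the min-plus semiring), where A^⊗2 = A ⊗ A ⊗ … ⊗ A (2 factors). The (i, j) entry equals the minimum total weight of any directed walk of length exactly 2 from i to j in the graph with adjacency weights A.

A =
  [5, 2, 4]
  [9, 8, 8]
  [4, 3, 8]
A^⊗2 =
  [8, 7, 9]
  [12, 11, 13]
  [9, 6, 8]

Each entry (A^⊗2)_ij equals the minimum over all length-2 walks i = v_0 → v_1 → … → v_2 = j of Σ_t A[v_t][v_{t+1}]. For example, for (i, j) = (0, 2) we minimise over 3 possible intermediate vertex sequences; the minimum is 9, attained along the walk 0 → 0 → 2.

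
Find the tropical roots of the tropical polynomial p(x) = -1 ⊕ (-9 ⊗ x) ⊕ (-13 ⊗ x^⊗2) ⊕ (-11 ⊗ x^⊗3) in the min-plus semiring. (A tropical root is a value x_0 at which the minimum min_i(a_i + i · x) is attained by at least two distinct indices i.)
Roots: {-2, 4, 8}

Each tropical root is a break point of the lower envelope of the lines y = a_i + i · x (there are 4 lines, with slopes 0, 1, ..., 3). Only the lines that attain the minimum somewhere contribute to roots; other lines are dominated. Here the surviving (envelope) indices are i = 3, i = 2, i = 1, i = 0.
Intersections between consecutive envelope lines give the roots: for adjacent envelope indices i < j the intersection is x = (a_i − a_j) / (j − i). Reading off the sorted break points: {-2, 4, 8}.
Verification: at each break x_0, at least two indices attain the minimum of min_i(a_i + i · x_0).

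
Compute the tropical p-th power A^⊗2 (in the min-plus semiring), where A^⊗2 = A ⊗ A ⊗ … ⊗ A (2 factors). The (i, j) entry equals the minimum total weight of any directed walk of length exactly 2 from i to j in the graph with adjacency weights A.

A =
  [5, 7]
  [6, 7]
A^⊗2 =
  [10, 12]
  [11, 13]

Each entry (A^⊗2)_ij equals the minimum over all length-2 walks i = v_0 → v_1 → … → v_2 = j of Σ_t A[v_t][v_{t+1}]. For example, for (i, j) = (0, 1) we minimise over 2 possible intermediate vertex sequences; the minimum is 12, attained along the walk 0 → 0 → 1.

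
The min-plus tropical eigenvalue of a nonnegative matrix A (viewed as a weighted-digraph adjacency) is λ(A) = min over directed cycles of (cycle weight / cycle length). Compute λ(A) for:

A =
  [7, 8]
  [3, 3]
λ(A) = 3

Enumerate directed cycles and compute their means (weight / length). Sample:
  cycle 0 → 0: weight = 7, length = 1, mean = 7/1 ≈ 7.000
  cycle 1 → 1: weight = 3, length = 1, mean = 3/1 ≈ 3.000
  cycle 0 → 1 → 0: weight = 11, length = 2, mean = 11/2 ≈ 5.500
  cycle 1 → 0 → 1: weight = 11, length = 2, mean = 11/2 ≈ 5.500
Minimum mean = 3.000, attained e.g. along the cycle 1 → 1 with weight 3 and length 1. So λ(A) = 3/1 = 3.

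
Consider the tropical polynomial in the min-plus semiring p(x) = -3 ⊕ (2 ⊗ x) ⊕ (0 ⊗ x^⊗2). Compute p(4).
p(4) = -3

A tropical monomial a ⊗ x^⊗i evaluates to a + i · x. Evaluating each term at x = 4:
  Term 0 contributes -3 + 0 · 4 = -3
  Term 1 contributes 2 + 1 · 4 = 6
  Term 2 contributes 0 + 2 · 4 = 8
p(4) = ⊕ of these = min[-3, 6, 8] = -3.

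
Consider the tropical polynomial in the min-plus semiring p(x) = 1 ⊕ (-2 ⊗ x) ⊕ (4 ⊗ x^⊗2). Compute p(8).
p(8) = 1

A tropical monomial a ⊗ x^⊗i evaluates to a + i · x. Evaluating each term at x = 8:
  Term 0 contributes 1 + 0 · 8 = 1
  Term 1 contributes -2 + 1 · 8 = 6
  Term 2 contributes 4 + 2 · 8 = 20
p(8) = ⊕ of these = min[1, 6, 20] = 1.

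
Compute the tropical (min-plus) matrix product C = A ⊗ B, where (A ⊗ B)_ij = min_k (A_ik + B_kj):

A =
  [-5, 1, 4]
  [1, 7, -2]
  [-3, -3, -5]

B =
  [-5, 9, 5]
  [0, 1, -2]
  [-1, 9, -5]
A ⊗ B =
  [-10, 2, -1]
  [-4, 7, -7]
  [-8, -2, -10]

Apply the min-plus product entry-by-entry:
  C[0][0] = min over k of (A[0][0] + B[0][0] = -5 + -5 = -10, A[0][1] + B[1][0] = 1 + 0 = 1, A[0][2] + B[2][0] = 4 + -1 = 3) = -10 (attained at k = 0)
  C[0][1] = min over k of (A[0][0] + B[0][1] = -5 + 9 = 4, A[0][1] + B[1][1] = 1 + 1 = 2, A[0][2] + B[2][1] = 4 + 9 = 13) = 2 (attained at k = 1)
  C[0][2] = min over k of (A[0][0] + B[0][2] = -5 + 5 = 0, A[0][1] + B[1][2] = 1 + -2 = -1, A[0][2] + B[2][2] = 4 + -5 = -1) = -1 (attained at k = 1)
  C[1][0] = min over k of (A[1][0] + B[0][0] = 1 + -5 = -4, A[1][1] + B[1][0] = 7 + 0 = 7, A[1][2] + B[2][0] = -2 + -1 = -3) = -4 (attained at k = 0)
  C[1][1] = min over k of (A[1][0] + B[0][1] = 1 + 9 = 10, A[1][1] + B[1][1] = 7 + 1 = 8, A[1][2] + B[2][1] = -2 + 9 = 7) = 7 (attained at k = 2)
  C[1][2] = min over k of (A[1][0] + B[0][2] = 1 + 5 = 6, A[1][1] + B[1][2] = 7 + -2 = 5, A[1][2] + B[2][2] = -2 + -5 = -7) = -7 (attained at k = 2)
  C[2][0] = min over k of (A[2][0] + B[0][0] = -3 + -5 = -8, A[2][1] + B[1][0] = -3 + 0 = -3, A[2][2] + B[2][0] = -5 + -1 = -6) = -8 (attained at k = 0)
  C[2][1] = min over k of (A[2][0] + B[0][1] = -3 + 9 = 6, A[2][1] + B[1][1] = -3 + 1 = -2, A[2][2] + B[2][1] = -5 + 9 = 4) = -2 (attained at k = 1)
  C[2][2] = min over k of (A[2][0] + B[0][2] = -3 + 5 = 2, A[2][1] + B[1][2] = -3 + -2 = -5, A[2][2] + B[2][2] = -5 + -5 = -10) = -10 (attained at k = 2)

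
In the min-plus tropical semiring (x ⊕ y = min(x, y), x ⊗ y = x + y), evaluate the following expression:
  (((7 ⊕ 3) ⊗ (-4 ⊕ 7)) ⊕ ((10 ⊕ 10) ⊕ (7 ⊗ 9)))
(((7 ⊕ 3) ⊗ (-4 ⊕ 7)) ⊕ ((10 ⊕ 10) ⊕ (7 ⊗ 9))) = -1

Expand innermost to outermost. Recall ⊕ takes the minimum of its arguments and ⊗ takes their sum. Working out the expression (((7 ⊕ 3) ⊗ (-4 ⊕ 7)) ⊕ ((10 ⊕ 10) ⊕ (7 ⊗ 9))) gives -1.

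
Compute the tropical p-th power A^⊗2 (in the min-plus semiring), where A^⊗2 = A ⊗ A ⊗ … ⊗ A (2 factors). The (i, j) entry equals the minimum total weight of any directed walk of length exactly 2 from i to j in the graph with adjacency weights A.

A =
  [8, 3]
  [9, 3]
A^⊗2 =
  [12, 6]
  [12, 6]

Each entry (A^⊗2)_ij equals the minimum over all length-2 walks i = v_0 → v_1 → … → v_2 = j of Σ_t A[v_t][v_{t+1}]. For example, for (i, j) = (0, 1) we minimise over 2 possible intermediate vertex sequences; the minimum is 6, attained along the walk 0 → 1 → 1.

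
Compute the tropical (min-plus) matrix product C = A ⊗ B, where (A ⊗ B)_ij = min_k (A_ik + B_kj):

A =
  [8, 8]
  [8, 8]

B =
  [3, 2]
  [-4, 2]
A ⊗ B =
  [4, 10]
  [4, 10]

Apply the min-plus product entry-by-entry:
  C[0][0] = min over k of (A[0][0] + B[0][0] = 8 + 3 = 11, A[0][1] + B[1][0] = 8 + -4 = 4) = 4 (attained at k = 1)
  C[0][1] = min over k of (A[0][0] + B[0][1] = 8 + 2 = 10, A[0][1] + B[1][1] = 8 + 2 = 10) = 10 (attained at k = 0)
  C[1][0] = min over k of (A[1][0] + B[0][0] = 8 + 3 = 11, A[1][1] + B[1][0] = 8 + -4 = 4) = 4 (attained at k = 1)
  C[1][1] = min over k of (A[1][0] + B[0][1] = 8 + 2 = 10, A[1][1] + B[1][1] = 8 + 2 = 10) = 10 (attained at k = 0)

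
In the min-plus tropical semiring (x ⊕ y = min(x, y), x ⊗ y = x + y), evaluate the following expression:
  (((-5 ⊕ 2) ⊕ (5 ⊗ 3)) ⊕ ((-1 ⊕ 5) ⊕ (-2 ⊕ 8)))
(((-5 ⊕ 2) ⊕ (5 ⊗ 3)) ⊕ ((-1 ⊕ 5) ⊕ (-2 ⊕ 8))) = -5

Expand innermost to outermost. Recall ⊕ takes the minimum of its arguments and ⊗ takes their sum. Working out the expression (((-5 ⊕ 2) ⊕ (5 ⊗ 3)) ⊕ ((-1 ⊕ 5) ⊕ (-2 ⊕ 8))) gives -5.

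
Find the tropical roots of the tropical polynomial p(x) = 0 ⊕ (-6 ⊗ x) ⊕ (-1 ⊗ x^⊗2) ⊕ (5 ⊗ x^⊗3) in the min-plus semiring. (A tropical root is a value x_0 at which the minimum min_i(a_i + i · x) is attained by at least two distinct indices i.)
Roots: {-6, -5, 6}

Each tropical root is a break point of the lower envelope of the lines y = a_i + i · x (there are 4 lines, with slopes 0, 1, ..., 3). Only the lines that attain the minimum somewhere contribute to roots; other lines are dominated. Here the surviving (envelope) indices are i = 3, i = 2, i = 1, i = 0.
Intersections between consecutive envelope lines give the roots: for adjacent envelope indices i < j the intersection is x = (a_i − a_j) / (j − i). Reading off the sorted break points: {-6, -5, 6}.
Verification: at each break x_0, at least two indices attain the minimum of min_i(a_i + i · x_0).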